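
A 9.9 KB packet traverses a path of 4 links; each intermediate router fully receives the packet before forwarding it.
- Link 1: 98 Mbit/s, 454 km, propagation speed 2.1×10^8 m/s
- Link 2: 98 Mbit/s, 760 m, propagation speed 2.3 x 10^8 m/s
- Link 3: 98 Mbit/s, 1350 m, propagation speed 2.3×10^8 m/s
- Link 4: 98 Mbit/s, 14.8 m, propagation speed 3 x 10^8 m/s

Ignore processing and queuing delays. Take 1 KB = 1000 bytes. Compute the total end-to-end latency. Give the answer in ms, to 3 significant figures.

5.40 ms

L = 79200 bits.
Transmission delay per hop = L/R = 79200/98000000 = 0.808163 ms; 4 hops → 3.23265 ms.
Propagation delays (d/s per hop): 2.1619, 0.00330435, 0.00586957, 4.93333e-05 ms; sum = 2.17113 ms.
End-to-end = 5.40 ms.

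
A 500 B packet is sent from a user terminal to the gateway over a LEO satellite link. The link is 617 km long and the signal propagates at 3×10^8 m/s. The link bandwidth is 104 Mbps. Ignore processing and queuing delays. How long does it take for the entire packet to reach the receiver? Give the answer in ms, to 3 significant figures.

2.10 ms

L = 500 × 8 = 4000 bits.
Transmission delay = L/R = 4000 / 104000000 = 0.0384615 ms.
Propagation delay = d/s = 617000 m / 300000000 m/s = 2.05667 ms.
Total = 2.10 ms.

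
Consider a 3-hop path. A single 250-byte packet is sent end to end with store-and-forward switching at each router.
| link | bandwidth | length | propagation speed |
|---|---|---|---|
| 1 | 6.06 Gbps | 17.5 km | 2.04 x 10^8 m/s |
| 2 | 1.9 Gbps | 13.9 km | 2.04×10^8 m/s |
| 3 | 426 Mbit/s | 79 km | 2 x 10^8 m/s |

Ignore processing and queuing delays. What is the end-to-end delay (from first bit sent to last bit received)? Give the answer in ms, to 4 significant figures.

0.5550 ms

L = 250 × 8 = 2000 bits.
Transmission delays (L/R per hop): 0.000330033, 0.00105263, 0.00469484 ms; sum = 0.0060775 ms.
Propagation delays (d/s per hop): 0.0857843, 0.0681373, 0.395 ms; sum = 0.548922 ms.
End-to-end = 0.5550 ms.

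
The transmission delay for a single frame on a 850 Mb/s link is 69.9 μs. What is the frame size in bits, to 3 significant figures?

59400 bits

L = R × t_tx = 850000000 b/s × 6.99e-05 s = 59415 bits.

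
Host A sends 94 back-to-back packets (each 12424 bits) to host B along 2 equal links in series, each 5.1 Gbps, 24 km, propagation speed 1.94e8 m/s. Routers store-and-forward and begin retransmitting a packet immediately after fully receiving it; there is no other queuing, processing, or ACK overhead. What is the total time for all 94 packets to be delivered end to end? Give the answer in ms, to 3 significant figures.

0.479 ms

Per-hop transmission t_tx = L/R = 12424/5100000000 = 0.00243608 ms.
Per-hop propagation t_prop = 24000/194000000 = 0.123711 ms.
Pipeline fill: first packet needs 2·t_tx to clear all hops; remaining 93 packets each add one t_tx.
Total = (2+94-1)·t_tx + 2·t_prop = 95·0.00243608 + 2·0.123711 = 0.479 ms.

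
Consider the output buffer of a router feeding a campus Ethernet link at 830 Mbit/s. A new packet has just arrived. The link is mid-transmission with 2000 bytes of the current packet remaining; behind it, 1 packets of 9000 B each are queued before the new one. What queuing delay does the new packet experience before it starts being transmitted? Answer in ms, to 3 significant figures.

0.106 ms

Each queued packet: L/R = 72000/830000000 = 0.086747 ms.
1 queued → 0.086747 ms.
Plus remaining 16000 bits of current packet: 0.0192771 ms.
Queuing delay = 0.106 ms.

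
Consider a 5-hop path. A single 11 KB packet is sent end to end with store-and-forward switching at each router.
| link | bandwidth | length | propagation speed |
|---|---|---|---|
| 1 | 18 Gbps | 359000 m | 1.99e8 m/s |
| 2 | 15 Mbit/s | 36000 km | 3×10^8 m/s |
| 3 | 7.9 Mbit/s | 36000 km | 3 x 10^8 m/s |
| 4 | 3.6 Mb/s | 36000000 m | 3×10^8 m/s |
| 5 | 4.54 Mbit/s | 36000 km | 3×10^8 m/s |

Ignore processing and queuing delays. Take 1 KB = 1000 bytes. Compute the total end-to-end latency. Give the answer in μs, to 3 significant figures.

L = 88000 bits.
Transmission delays (L/R per hop): 4.88889, 5866.67, 11139.2, 24444.4, 19383.3 μs; sum = 60838.5 μs.
Propagation delays (d/s per hop): 1804.02, 120000, 120000, 120000, 120000 μs; sum = 481804 μs.
End-to-end = 543000 μs.

543000 μs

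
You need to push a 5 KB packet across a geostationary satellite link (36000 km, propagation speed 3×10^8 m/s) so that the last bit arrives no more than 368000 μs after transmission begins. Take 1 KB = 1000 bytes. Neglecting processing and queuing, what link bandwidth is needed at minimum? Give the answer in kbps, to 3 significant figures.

L = 40000 bits.
Propagation delay = 36000000 / 300000000 = 120000 μs.
Transmission budget = 368000 − 120000 = 248000 μs.
R ≥ L / t_tx = 40000 bits / 0.248 s = 161 kbps.

161 kbps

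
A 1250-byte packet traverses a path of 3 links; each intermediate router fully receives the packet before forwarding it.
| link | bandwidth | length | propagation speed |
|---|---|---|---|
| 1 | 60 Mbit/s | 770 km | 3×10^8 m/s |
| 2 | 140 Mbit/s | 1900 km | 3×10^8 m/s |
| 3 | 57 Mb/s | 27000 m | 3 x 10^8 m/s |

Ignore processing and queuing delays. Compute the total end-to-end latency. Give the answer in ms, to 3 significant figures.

L = 1250 × 8 = 10000 bits.
Transmission delays (L/R per hop): 0.166667, 0.0714286, 0.175439 ms; sum = 0.413534 ms.
Propagation delays (d/s per hop): 2.56667, 6.33333, 0.09 ms; sum = 8.99 ms.
End-to-end = 9.40 ms.

9.40 ms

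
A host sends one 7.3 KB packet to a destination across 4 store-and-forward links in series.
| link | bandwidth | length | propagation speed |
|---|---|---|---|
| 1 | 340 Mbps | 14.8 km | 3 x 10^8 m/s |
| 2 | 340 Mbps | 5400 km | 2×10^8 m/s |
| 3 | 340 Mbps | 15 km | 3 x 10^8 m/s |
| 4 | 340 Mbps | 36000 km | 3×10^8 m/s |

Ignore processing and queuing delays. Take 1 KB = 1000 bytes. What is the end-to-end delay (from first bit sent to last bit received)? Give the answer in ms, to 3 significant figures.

148 ms

L = 58400 bits.
Transmission delay per hop = L/R = 58400/340000000 = 0.171765 ms; 4 hops → 0.687059 ms.
Propagation delays (d/s per hop): 0.0493333, 27, 0.05, 120 ms; sum = 147.099 ms.
End-to-end = 148 ms.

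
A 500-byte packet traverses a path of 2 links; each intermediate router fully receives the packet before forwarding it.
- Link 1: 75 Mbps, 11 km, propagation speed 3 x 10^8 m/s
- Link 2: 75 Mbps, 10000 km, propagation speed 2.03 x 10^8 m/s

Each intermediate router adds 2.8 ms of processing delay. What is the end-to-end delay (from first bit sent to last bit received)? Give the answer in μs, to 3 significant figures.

L = 500 × 8 = 4000 bits.
Transmission delay per hop = L/R = 4000/75000000 = 53.3333 μs; 2 hops → 106.667 μs.
Propagation delays (d/s per hop): 36.6667, 49261.1 μs; sum = 49297.8 μs.
Processing at 1 router(s): 1 × 2.8 ms = 2800 μs.
End-to-end = 52200 μs.

52200 μs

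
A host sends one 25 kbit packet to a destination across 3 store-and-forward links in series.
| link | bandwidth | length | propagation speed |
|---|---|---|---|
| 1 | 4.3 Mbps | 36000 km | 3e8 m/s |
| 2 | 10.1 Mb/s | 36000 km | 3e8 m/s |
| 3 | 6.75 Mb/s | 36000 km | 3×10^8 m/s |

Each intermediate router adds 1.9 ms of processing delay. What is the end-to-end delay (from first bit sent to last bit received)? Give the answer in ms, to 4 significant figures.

L = 25000 bits.
Transmission delays (L/R per hop): 5.81395, 2.47525, 3.7037 ms; sum = 11.9929 ms.
Propagation delays (d/s per hop): 120, 120, 120 ms; sum = 360 ms.
Processing at 2 router(s): 2 × 1.9 ms = 3.8 ms.
End-to-end = 375.8 ms.

375.8 ms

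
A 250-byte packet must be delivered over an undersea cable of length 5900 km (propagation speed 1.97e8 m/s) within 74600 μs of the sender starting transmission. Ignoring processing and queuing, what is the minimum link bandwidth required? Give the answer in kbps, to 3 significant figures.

44.8 kbps

L = 2000 bits.
Propagation delay = 5900000 / 197000000 = 29949.2 μs.
Transmission budget = 74600 − 29949.2 = 44650.8 μs.
R ≥ L / t_tx = 2000 bits / 0.0446508 s = 44.8 kbps.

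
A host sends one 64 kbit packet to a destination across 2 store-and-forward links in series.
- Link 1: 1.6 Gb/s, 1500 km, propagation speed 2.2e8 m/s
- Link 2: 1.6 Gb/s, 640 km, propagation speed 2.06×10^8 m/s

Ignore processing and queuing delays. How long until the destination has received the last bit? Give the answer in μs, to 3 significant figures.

L = 64000 bits.
Transmission delay per hop = L/R = 64000/1600000000 = 40 μs; 2 hops → 80 μs.
Propagation delays (d/s per hop): 6818.18, 3106.8 μs; sum = 9924.98 μs.
End-to-end = 10000 μs.

10000 μs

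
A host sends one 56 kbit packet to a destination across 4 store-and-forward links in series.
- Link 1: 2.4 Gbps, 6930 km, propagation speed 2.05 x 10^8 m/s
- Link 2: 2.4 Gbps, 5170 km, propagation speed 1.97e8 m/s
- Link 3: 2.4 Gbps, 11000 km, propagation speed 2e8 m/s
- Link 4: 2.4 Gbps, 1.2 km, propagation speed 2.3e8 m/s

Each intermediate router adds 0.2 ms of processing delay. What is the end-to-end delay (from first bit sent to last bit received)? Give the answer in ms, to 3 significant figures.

116 ms

L = 56000 bits.
Transmission delay per hop = L/R = 56000/2400000000 = 0.0233333 ms; 4 hops → 0.0933333 ms.
Propagation delays (d/s per hop): 33.8049, 26.2437, 55, 0.00521739 ms; sum = 115.054 ms.
Processing at 3 router(s): 3 × 0.2 ms = 0.6 ms.
End-to-end = 116 ms.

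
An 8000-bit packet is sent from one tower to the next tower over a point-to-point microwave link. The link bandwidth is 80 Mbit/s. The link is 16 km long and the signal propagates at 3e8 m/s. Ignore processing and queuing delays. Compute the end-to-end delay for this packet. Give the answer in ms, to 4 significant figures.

0.1533 ms

Transmission delay = L/R = 8000 / 80000000 = 0.1 ms.
Propagation delay = d/s = 16000 m / 300000000 m/s = 0.0533333 ms.
Total = 0.1533 ms.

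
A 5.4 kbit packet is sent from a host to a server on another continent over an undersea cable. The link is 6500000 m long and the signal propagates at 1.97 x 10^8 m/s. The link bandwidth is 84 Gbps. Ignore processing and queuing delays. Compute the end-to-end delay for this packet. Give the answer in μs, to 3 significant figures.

33000 μs

L = 5400 bits.
Transmission delay = L/R = 5400 / 84000000000 = 0.0642857 μs.
Propagation delay = d/s = 6500000 m / 197000000 m/s = 32994.9 μs.
Total = 33000 μs.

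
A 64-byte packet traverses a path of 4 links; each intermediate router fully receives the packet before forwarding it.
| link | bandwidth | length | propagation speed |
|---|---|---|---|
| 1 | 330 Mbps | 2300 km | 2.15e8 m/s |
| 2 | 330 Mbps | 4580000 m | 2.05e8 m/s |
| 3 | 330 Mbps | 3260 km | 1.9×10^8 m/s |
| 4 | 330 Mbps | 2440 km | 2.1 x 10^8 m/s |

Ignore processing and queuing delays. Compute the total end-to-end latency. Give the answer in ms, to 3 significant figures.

L = 64 × 8 = 512 bits.
Transmission delay per hop = L/R = 512/330000000 = 0.00155152 ms; 4 hops → 0.00620606 ms.
Propagation delays (d/s per hop): 10.6977, 22.3415, 17.1579, 11.619 ms; sum = 61.8161 ms.
End-to-end = 61.8 ms.

61.8 ms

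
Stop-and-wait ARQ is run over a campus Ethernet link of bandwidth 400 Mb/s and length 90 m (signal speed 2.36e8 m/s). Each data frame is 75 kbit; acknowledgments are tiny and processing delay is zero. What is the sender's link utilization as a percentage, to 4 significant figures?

99.59 %

t_tx = L/R = 75000/400000000 = 0.0001875 s.
t_prop = 90/236000000 = 3.81356e-07 s; RTT = 7.62712e-07 s.
Cycle = t_tx + RTT = 0.000188263 s.
Utilization = t_tx / cycle = 0.0001875/0.000188263 = 99.59 %.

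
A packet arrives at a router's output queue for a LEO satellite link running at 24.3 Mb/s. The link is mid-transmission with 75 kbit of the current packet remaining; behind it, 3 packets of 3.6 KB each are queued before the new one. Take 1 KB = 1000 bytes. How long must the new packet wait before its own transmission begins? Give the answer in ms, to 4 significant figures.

6.642 ms

Each queued packet: L/R = 28800/24300000 = 1.18519 ms.
3 queued → 3.55556 ms.
Plus remaining 75000 bits of current packet: 3.08642 ms.
Queuing delay = 6.642 ms.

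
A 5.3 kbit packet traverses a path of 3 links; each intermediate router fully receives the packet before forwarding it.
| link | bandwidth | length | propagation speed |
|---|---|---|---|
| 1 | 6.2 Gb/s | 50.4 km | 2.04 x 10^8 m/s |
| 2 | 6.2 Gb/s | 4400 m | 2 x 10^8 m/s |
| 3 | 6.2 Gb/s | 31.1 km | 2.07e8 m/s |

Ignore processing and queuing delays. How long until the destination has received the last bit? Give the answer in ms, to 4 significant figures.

L = 5300 bits.
Transmission delay per hop = L/R = 5300/6200000000 = 0.000854839 ms; 3 hops → 0.00256452 ms.
Propagation delays (d/s per hop): 0.247059, 0.022, 0.150242 ms; sum = 0.4193 ms.
End-to-end = 0.4219 ms.

0.4219 ms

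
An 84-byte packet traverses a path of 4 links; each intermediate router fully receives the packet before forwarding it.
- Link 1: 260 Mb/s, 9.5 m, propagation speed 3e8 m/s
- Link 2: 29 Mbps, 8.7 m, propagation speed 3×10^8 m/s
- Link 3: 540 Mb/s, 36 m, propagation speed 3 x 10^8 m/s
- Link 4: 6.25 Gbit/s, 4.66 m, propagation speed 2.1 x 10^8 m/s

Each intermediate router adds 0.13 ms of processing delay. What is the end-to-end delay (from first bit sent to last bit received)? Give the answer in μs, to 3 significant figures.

L = 84 × 8 = 672 bits.
Transmission delays (L/R per hop): 2.58462, 23.1724, 1.24444, 0.10752 μs; sum = 27.109 μs.
Propagation delays (d/s per hop): 0.0316667, 0.029, 0.12, 0.0221905 μs; sum = 0.202857 μs.
Processing at 3 router(s): 3 × 0.13 ms = 390 μs.
End-to-end = 417 μs.

417 μs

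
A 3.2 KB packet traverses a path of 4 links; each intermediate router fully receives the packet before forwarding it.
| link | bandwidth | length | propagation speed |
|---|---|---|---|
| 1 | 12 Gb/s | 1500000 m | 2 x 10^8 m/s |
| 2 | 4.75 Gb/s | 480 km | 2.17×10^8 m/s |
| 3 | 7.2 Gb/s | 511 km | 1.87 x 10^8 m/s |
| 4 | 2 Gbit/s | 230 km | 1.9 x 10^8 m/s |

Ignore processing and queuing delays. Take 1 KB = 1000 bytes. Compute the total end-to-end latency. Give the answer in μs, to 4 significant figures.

L = 25600 bits.
Transmission delays (L/R per hop): 2.13333, 5.38947, 3.55556, 12.8 μs; sum = 23.8784 μs.
Propagation delays (d/s per hop): 7500, 2211.98, 2732.62, 1210.53 μs; sum = 13655.1 μs.
End-to-end = 13680 μs.

13680 μs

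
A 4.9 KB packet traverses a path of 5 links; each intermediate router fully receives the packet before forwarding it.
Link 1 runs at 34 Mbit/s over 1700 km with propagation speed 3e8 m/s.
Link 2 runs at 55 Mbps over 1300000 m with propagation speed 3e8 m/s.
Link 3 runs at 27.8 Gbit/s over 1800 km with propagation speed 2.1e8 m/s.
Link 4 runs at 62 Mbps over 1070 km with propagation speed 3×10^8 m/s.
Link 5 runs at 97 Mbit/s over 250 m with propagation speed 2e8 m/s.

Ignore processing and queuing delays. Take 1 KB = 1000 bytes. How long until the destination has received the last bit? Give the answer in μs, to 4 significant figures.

25040 μs

L = 39200 bits.
Transmission delays (L/R per hop): 1152.94, 712.727, 1.41007, 632.258, 404.124 μs; sum = 2903.46 μs.
Propagation delays (d/s per hop): 5666.67, 4333.33, 8571.43, 3566.67, 1.25 μs; sum = 22139.3 μs.
End-to-end = 25040 μs.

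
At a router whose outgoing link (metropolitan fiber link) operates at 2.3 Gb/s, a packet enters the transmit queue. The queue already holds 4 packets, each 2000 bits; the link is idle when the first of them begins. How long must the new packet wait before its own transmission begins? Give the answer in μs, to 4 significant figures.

Each queued packet: L/R = 2000/2300000000 = 0.869565 μs.
4 queued → 3.47826 μs.
Queuing delay = 3.478 μs.

3.478 μs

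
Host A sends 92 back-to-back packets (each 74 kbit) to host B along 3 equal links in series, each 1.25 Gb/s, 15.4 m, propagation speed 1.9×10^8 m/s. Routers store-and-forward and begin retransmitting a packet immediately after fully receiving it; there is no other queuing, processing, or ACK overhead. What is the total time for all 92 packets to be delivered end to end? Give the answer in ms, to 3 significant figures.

Per-hop transmission t_tx = L/R = 74000/1250000000 = 0.0592 ms.
Per-hop propagation t_prop = 15.4/190000000 = 8.10526e-05 ms.
Pipeline fill: first packet needs 3·t_tx to clear all hops; remaining 91 packets each add one t_tx.
Total = (3+92-1)·t_tx + 3·t_prop = 94·0.0592 + 3·8.10526e-05 = 5.57 ms.

5.57 ms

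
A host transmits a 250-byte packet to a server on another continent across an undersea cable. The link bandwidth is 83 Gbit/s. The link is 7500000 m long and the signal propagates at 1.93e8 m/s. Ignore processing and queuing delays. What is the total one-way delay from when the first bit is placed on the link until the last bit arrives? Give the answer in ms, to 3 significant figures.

38.9 ms

L = 250 × 8 = 2000 bits.
Transmission delay = L/R = 2000 / 83000000000 = 2.40964e-05 ms.
Propagation delay = d/s = 7500000 m / 193000000 m/s = 38.8601 ms.
Total = 38.9 ms.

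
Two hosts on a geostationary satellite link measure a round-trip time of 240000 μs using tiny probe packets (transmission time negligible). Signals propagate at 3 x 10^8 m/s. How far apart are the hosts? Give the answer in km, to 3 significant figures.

36000 km

One-way propagation = RTT/2 = 120000 μs.
d = s × t = 300000000 × 0.12 = 36000 km.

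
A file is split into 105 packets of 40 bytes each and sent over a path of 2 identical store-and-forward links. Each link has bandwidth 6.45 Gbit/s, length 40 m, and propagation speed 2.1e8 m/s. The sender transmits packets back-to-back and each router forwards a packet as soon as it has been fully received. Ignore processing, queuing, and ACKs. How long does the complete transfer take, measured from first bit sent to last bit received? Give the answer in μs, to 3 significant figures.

5.64 μs

Per-hop transmission t_tx = L/R = 320/6450000000 = 0.0496124 μs.
Per-hop propagation t_prop = 40/210000000 = 0.190476 μs.
Pipeline fill: first packet needs 2·t_tx to clear all hops; remaining 104 packets each add one t_tx.
Total = (2+105-1)·t_tx + 2·t_prop = 106·0.0496124 + 2·0.190476 = 5.64 μs.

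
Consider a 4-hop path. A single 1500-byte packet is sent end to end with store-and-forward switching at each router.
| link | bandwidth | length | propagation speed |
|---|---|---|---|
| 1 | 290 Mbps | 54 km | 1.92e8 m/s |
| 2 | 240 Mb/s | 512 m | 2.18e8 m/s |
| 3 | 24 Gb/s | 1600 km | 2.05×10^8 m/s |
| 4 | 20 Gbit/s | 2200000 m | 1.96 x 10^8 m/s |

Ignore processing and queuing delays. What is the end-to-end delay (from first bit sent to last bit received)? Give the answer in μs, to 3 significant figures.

19400 μs

L = 1500 × 8 = 12000 bits.
Transmission delays (L/R per hop): 41.3793, 50, 0.5, 0.6 μs; sum = 92.4793 μs.
Propagation delays (d/s per hop): 281.25, 2.34862, 7804.88, 11224.5 μs; sum = 19313 μs.
End-to-end = 19400 μs.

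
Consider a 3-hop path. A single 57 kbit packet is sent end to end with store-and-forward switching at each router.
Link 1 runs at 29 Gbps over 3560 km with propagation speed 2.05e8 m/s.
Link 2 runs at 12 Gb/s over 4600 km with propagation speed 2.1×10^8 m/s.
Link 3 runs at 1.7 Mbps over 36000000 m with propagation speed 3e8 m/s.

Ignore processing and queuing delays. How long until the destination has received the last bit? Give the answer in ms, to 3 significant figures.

L = 57000 bits.
Transmission delays (L/R per hop): 0.00196552, 0.00475, 33.5294 ms; sum = 33.5361 ms.
Propagation delays (d/s per hop): 17.3659, 21.9048, 120 ms; sum = 159.271 ms.
End-to-end = 193 ms.

193 ms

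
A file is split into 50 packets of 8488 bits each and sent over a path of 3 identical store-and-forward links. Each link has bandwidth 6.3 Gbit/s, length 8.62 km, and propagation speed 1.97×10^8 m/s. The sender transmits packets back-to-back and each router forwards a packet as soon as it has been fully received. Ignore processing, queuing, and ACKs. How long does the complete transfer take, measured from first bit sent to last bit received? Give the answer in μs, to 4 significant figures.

Per-hop transmission t_tx = L/R = 8488/6300000000 = 1.3473 μs.
Per-hop propagation t_prop = 8620/197000000 = 43.7563 μs.
Pipeline fill: first packet needs 3·t_tx to clear all hops; remaining 49 packets each add one t_tx.
Total = (3+50-1)·t_tx + 3·t_prop = 52·1.3473 + 3·43.7563 = 201.3 μs.

201.3 μs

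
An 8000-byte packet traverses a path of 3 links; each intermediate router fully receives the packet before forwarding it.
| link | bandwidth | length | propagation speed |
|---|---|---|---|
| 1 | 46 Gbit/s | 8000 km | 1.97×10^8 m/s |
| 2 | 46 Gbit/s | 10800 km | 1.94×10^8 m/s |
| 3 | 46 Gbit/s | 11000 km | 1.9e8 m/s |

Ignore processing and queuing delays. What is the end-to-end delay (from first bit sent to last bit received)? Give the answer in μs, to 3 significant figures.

L = 8000 × 8 = 64000 bits.
Transmission delay per hop = L/R = 64000/46000000000 = 1.3913 μs; 3 hops → 4.17391 μs.
Propagation delays (d/s per hop): 40609.1, 55670.1, 57894.7 μs; sum = 154174 μs.
End-to-end = 154000 μs.

154000 μs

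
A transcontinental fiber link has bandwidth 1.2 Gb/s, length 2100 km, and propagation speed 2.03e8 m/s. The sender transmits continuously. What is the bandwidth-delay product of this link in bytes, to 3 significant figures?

1550000 bytes

Propagation delay = 2100000 / 2.03e+08 = 0.0103448 s.
BDP = R × t_prop = 1200000000 × 0.0103448 = 12413800 bits.
In bytes: 12413800/8 = 1550000 bytes.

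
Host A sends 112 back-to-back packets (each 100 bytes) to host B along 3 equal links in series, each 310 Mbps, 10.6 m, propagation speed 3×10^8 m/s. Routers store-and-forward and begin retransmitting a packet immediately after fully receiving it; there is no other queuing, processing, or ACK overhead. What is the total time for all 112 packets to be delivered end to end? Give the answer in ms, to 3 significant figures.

Per-hop transmission t_tx = L/R = 800/310000000 = 0.00258065 ms.
Per-hop propagation t_prop = 10.6/300000000 = 3.53333e-05 ms.
Pipeline fill: first packet needs 3·t_tx to clear all hops; remaining 111 packets each add one t_tx.
Total = (3+112-1)·t_tx + 3·t_prop = 114·0.00258065 + 3·3.53333e-05 = 0.294 ms.

0.294 ms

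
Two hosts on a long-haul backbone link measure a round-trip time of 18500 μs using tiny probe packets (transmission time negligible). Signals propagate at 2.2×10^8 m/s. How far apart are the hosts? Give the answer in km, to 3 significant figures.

One-way propagation = RTT/2 = 9250 μs.
d = s × t = 2.2e+08 × 0.00925 = 2040 km.

2040 km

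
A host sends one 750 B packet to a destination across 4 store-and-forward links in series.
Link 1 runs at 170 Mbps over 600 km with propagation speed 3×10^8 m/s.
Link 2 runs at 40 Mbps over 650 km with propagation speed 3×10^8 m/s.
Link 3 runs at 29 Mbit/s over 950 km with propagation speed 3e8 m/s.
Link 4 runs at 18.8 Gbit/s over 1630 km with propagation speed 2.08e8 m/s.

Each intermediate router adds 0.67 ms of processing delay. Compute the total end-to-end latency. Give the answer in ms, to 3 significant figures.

17.6 ms

L = 750 × 8 = 6000 bits.
Transmission delays (L/R per hop): 0.0352941, 0.15, 0.206897, 0.000319149 ms; sum = 0.39251 ms.
Propagation delays (d/s per hop): 2, 2.16667, 3.16667, 7.83654 ms; sum = 15.1699 ms.
Processing at 3 router(s): 3 × 0.67 ms = 2.01 ms.
End-to-end = 17.6 ms.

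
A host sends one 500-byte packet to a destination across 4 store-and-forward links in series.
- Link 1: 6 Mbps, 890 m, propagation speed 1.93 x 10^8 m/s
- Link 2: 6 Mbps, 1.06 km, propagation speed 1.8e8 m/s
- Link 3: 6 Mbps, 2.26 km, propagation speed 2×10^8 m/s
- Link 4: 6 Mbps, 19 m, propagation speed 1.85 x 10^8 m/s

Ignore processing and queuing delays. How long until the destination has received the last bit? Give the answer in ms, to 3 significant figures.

L = 500 × 8 = 4000 bits.
Transmission delay per hop = L/R = 4000/6000000 = 0.666667 ms; 4 hops → 2.66667 ms.
Propagation delays (d/s per hop): 0.0046114, 0.00588889, 0.0113, 0.000102703 ms; sum = 0.021903 ms.
End-to-end = 2.69 ms.

2.69 ms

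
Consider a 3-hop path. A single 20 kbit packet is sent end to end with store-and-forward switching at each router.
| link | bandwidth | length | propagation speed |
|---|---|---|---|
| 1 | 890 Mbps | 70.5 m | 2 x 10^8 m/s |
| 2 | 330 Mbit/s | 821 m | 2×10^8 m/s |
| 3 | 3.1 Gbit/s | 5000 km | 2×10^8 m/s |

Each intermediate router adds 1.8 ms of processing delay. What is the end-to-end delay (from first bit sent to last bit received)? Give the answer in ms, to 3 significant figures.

28.7 ms

L = 20000 bits.
Transmission delays (L/R per hop): 0.0224719, 0.0606061, 0.00645161 ms; sum = 0.0895296 ms.
Propagation delays (d/s per hop): 0.0003525, 0.004105, 25 ms; sum = 25.0045 ms.
Processing at 2 router(s): 2 × 1.8 ms = 3.6 ms.
End-to-end = 28.7 ms.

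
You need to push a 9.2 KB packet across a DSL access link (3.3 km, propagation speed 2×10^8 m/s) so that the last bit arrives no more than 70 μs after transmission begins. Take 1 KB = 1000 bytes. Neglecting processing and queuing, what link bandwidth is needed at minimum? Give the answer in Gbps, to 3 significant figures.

1.38 Gbps

L = 73600 bits.
Propagation delay = 3300 / 200000000 = 16.5 μs.
Transmission budget = 70 − 16.5 = 53.5 μs.
R ≥ L / t_tx = 73600 bits / 5.35e-05 s = 1.38 Gbps.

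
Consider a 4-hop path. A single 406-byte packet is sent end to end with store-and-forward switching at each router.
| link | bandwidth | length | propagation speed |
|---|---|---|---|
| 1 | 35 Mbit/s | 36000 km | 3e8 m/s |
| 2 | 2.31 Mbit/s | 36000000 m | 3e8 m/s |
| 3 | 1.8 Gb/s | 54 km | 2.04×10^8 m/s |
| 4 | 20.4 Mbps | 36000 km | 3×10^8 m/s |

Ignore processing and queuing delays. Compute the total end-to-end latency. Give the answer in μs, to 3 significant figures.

L = 406 × 8 = 3248 bits.
Transmission delays (L/R per hop): 92.8, 1406.06, 1.80444, 159.216 μs; sum = 1659.88 μs.
Propagation delays (d/s per hop): 120000, 120000, 264.706, 120000 μs; sum = 360265 μs.
End-to-end = 362000 μs.

362000 μs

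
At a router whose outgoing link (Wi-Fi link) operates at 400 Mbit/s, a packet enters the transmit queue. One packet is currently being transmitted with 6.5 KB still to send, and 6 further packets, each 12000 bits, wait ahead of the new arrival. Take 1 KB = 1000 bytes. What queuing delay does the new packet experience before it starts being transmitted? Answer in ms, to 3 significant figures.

Each queued packet: L/R = 12000/400000000 = 0.03 ms.
6 queued → 0.18 ms.
Plus remaining 52000 bits of current packet: 0.13 ms.
Queuing delay = 0.310 ms.

0.310 ms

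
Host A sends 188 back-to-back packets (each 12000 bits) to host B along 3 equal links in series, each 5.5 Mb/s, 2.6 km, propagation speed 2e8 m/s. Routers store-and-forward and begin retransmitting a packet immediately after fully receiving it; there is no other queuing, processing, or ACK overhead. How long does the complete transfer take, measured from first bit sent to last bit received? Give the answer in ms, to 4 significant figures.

Per-hop transmission t_tx = L/R = 12000/5500000 = 2.18182 ms.
Per-hop propagation t_prop = 2600/200000000 = 0.013 ms.
Pipeline fill: first packet needs 3·t_tx to clear all hops; remaining 187 packets each add one t_tx.
Total = (3+188-1)·t_tx + 3·t_prop = 190·2.18182 + 3·0.013 = 414.6 ms.

414.6 ms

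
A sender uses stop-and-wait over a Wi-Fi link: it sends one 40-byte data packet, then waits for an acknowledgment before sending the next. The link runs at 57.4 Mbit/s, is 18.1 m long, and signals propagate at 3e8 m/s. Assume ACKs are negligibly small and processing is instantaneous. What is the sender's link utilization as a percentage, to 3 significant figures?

97.9 %

t_tx = L/R = 320/57400000 = 5.57491e-06 s.
t_prop = 18.1/300000000 = 6.03333e-08 s; RTT = 1.20667e-07 s.
Cycle = t_tx + RTT = 5.69558e-06 s.
Utilization = t_tx / cycle = 5.57491e-06/5.69558e-06 = 97.9 %.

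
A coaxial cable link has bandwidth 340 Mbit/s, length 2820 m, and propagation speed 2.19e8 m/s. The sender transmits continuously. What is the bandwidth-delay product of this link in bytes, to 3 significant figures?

547 bytes

Propagation delay = 2820 / 219000000 = 1.28767e-05 s.
BDP = R × t_prop = 340000000 × 1.28767e-05 = 4378.08 bits.
In bytes: 4378.08/8 = 547 bytes.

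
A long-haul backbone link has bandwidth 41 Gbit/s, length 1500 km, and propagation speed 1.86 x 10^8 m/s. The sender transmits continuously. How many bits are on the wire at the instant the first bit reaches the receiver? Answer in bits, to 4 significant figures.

Propagation delay = 1500000 / 186000000 = 0.00806452 s.
BDP = R × t_prop = 41000000000 × 0.00806452 = 330645000 bits.

330600000 bits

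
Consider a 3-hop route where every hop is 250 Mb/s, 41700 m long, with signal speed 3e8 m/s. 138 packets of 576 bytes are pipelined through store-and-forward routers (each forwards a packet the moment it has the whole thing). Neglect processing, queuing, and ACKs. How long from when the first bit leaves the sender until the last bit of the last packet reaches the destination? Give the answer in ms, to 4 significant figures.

2.997 ms

Per-hop transmission t_tx = L/R = 4608/250000000 = 0.018432 ms.
Per-hop propagation t_prop = 41700/300000000 = 0.139 ms.
Pipeline fill: first packet needs 3·t_tx to clear all hops; remaining 137 packets each add one t_tx.
Total = (3+138-1)·t_tx + 3·t_prop = 140·0.018432 + 3·0.139 = 2.997 ms.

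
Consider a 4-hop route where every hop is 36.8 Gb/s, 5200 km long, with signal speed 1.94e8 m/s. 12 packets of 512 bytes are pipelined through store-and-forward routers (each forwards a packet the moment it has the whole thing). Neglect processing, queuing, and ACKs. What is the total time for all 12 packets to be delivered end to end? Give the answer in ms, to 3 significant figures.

107 ms

Per-hop transmission t_tx = L/R = 4096/36800000000 = 0.000111304 ms.
Per-hop propagation t_prop = 5200000/194000000 = 26.8041 ms.
Pipeline fill: first packet needs 4·t_tx to clear all hops; remaining 11 packets each add one t_tx.
Total = (4+12-1)·t_tx + 4·t_prop = 15·0.000111304 + 4·26.8041 = 107 ms.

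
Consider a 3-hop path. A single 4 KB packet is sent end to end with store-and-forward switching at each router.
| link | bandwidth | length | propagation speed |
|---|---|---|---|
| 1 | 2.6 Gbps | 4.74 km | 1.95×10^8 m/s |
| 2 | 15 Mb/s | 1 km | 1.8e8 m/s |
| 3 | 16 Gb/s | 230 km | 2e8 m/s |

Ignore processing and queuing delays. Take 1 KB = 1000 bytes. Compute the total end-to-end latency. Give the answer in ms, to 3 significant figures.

L = 32000 bits.
Transmission delays (L/R per hop): 0.0123077, 2.13333, 0.002 ms; sum = 2.14764 ms.
Propagation delays (d/s per hop): 0.0243077, 0.00555556, 1.15 ms; sum = 1.17986 ms.
End-to-end = 3.33 ms.

3.33 ms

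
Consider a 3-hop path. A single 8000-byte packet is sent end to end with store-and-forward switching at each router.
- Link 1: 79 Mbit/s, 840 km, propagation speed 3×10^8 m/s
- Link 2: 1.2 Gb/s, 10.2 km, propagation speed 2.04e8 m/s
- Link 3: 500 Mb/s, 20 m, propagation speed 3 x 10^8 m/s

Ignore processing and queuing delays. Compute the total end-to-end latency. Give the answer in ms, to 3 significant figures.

L = 8000 × 8 = 64000 bits.
Transmission delays (L/R per hop): 0.810127, 0.0533333, 0.128 ms; sum = 0.99146 ms.
Propagation delays (d/s per hop): 2.8, 0.05, 6.66667e-05 ms; sum = 2.85007 ms.
End-to-end = 3.84 ms.

3.84 ms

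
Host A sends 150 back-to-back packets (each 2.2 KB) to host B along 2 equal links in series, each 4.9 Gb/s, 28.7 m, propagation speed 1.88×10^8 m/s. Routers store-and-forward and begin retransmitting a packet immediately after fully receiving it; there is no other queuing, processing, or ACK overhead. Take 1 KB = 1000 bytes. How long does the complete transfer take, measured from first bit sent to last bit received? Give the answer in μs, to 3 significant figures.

Per-hop transmission t_tx = L/R = 17600/4900000000 = 3.59184 μs.
Per-hop propagation t_prop = 28.7/188000000 = 0.15266 μs.
Pipeline fill: first packet needs 2·t_tx to clear all hops; remaining 149 packets each add one t_tx.
Total = (2+150-1)·t_tx + 2·t_prop = 151·3.59184 + 2·0.15266 = 543 μs.

543 μs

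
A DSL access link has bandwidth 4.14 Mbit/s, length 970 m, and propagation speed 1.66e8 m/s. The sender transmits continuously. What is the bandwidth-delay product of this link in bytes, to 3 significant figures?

3.02 bytes

Propagation delay = 970 / 166000000 = 5.84337e-06 s.
BDP = R × t_prop = 4.14e+06 × 5.84337e-06 = 24.1916 bits.
In bytes: 24.1916/8 = 3.02 bytes.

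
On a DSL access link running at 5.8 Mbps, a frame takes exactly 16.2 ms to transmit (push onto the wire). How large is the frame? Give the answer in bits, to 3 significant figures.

L = R × t_tx = 5800000 b/s × 0.0162 s = 93960 bits.

94000 bits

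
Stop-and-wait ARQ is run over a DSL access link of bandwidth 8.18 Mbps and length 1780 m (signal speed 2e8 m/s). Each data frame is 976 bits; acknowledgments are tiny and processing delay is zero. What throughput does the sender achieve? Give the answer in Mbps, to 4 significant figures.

7.118 Mbps

t_tx = L/R = 976/8180000 = 0.000119315 s.
t_prop = 1780/200000000 = 8.9e-06 s; RTT = 1.78e-05 s.
Cycle = t_tx + RTT = 0.000137115 s.
Throughput = L / cycle = 976 / 0.000137115 = 7.118 Mbps.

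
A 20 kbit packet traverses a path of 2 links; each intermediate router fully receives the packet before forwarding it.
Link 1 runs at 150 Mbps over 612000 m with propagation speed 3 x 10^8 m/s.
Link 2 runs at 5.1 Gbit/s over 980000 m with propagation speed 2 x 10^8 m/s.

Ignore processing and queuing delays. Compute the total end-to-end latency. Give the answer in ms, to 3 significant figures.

L = 20000 bits.
Transmission delays (L/R per hop): 0.133333, 0.00392157 ms; sum = 0.137255 ms.
Propagation delays (d/s per hop): 2.04, 4.9 ms; sum = 6.94 ms.
End-to-end = 7.08 ms.

7.08 ms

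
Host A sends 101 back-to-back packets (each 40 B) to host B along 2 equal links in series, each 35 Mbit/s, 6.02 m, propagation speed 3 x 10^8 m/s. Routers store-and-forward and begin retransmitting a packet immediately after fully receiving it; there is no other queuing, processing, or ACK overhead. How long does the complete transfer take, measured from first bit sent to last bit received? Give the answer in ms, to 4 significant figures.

0.9326 ms

Per-hop transmission t_tx = L/R = 320/35000000 = 0.00914286 ms.
Per-hop propagation t_prop = 6.02/300000000 = 2.00667e-05 ms.
Pipeline fill: first packet needs 2·t_tx to clear all hops; remaining 100 packets each add one t_tx.
Total = (2+101-1)·t_tx + 2·t_prop = 102·0.00914286 + 2·2.00667e-05 = 0.9326 ms.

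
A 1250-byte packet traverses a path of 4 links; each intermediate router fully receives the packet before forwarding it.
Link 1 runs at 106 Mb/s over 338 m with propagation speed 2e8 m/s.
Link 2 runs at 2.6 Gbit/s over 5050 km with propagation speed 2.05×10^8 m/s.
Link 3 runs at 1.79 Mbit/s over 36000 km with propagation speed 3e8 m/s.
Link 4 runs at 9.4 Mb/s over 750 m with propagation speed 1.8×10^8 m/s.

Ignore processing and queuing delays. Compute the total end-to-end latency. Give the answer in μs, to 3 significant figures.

151000 μs

L = 1250 × 8 = 10000 bits.
Transmission delays (L/R per hop): 94.3396, 3.84615, 5586.59, 1063.83 μs; sum = 6748.61 μs.
Propagation delays (d/s per hop): 1.69, 24634.1, 120000, 4.16667 μs; sum = 144640 μs.
End-to-end = 151000 μs.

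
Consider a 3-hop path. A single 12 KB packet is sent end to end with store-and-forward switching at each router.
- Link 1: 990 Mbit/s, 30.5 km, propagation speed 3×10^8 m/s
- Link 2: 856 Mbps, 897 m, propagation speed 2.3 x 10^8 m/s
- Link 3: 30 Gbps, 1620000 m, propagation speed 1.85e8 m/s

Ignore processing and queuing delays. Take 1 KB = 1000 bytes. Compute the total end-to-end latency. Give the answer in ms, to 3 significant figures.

9.07 ms

L = 96000 bits.
Transmission delays (L/R per hop): 0.0969697, 0.11215, 0.0032 ms; sum = 0.212319 ms.
Propagation delays (d/s per hop): 0.101667, 0.0039, 8.75676 ms; sum = 8.86232 ms.
End-to-end = 9.07 ms.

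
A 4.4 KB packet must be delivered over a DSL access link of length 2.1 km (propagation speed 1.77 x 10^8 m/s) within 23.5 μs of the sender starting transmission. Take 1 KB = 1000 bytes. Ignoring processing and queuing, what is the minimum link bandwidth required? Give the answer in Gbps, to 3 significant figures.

L = 35200 bits.
Propagation delay = 2100 / 177000000 = 11.8644 μs.
Transmission budget = 23.5 − 11.8644 = 11.6356 μs.
R ≥ L / t_tx = 35200 bits / 1.16356e-05 s = 3.03 Gbps.

3.03 Gbps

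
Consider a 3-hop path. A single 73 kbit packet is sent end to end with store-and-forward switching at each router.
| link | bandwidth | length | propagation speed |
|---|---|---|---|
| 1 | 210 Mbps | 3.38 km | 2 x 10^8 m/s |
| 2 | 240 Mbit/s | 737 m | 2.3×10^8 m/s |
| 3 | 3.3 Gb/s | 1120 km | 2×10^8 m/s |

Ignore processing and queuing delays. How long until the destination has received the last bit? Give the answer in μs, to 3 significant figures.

L = 73000 bits.
Transmission delays (L/R per hop): 347.619, 304.167, 22.1212 μs; sum = 673.907 μs.
Propagation delays (d/s per hop): 16.9, 3.20435, 5600 μs; sum = 5620.1 μs.
End-to-end = 6290 μs.

6290 μs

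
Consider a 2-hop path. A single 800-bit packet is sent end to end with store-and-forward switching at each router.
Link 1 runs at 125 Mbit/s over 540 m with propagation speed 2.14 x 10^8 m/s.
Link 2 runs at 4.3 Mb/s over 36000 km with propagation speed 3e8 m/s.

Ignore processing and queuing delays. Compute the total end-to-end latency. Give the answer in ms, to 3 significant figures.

120 ms

Transmission delays (L/R per hop): 0.0064, 0.186047 ms; sum = 0.192447 ms.
Propagation delays (d/s per hop): 0.00252336, 120 ms; sum = 120.003 ms.
End-to-end = 120 ms.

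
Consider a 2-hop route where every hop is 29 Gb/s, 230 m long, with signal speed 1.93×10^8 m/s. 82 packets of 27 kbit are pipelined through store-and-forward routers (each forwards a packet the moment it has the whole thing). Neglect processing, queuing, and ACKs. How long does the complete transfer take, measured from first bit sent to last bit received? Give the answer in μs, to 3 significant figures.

Per-hop transmission t_tx = L/R = 27000/29000000000 = 0.931034 μs.
Per-hop propagation t_prop = 230/193000000 = 1.19171 μs.
Pipeline fill: first packet needs 2·t_tx to clear all hops; remaining 81 packets each add one t_tx.
Total = (2+82-1)·t_tx + 2·t_prop = 83·0.931034 + 2·1.19171 = 79.7 μs.

79.7 μs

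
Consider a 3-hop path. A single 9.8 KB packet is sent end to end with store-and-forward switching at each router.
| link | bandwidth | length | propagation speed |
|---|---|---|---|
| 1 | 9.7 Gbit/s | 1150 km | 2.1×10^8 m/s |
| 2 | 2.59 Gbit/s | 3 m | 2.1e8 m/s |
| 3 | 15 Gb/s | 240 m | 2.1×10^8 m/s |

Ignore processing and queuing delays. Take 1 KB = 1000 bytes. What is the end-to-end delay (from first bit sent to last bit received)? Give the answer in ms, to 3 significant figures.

L = 78400 bits.
Transmission delays (L/R per hop): 0.00808247, 0.0302703, 0.00522667 ms; sum = 0.0435794 ms.
Propagation delays (d/s per hop): 5.47619, 1.42857e-05, 0.00114286 ms; sum = 5.47735 ms.
End-to-end = 5.52 ms.

5.52 ms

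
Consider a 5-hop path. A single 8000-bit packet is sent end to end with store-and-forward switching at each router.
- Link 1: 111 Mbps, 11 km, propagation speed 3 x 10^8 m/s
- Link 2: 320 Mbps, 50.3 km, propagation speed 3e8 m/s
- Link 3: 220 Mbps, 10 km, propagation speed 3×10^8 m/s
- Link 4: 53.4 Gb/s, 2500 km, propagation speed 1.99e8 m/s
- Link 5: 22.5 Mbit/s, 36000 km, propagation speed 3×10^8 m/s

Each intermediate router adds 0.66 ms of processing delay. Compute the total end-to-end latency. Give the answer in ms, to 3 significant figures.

136 ms

Transmission delays (L/R per hop): 0.0720721, 0.025, 0.0363636, 0.000149813, 0.355556 ms; sum = 0.489141 ms.
Propagation delays (d/s per hop): 0.0366667, 0.167667, 0.0333333, 12.5628, 120 ms; sum = 132.8 ms.
Processing at 4 router(s): 4 × 0.66 ms = 2.64 ms.
End-to-end = 136 ms.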